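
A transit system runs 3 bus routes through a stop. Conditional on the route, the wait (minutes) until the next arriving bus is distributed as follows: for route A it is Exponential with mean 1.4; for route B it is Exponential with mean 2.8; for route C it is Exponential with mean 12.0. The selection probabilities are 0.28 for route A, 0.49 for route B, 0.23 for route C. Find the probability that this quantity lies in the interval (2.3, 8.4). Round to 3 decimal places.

Conditional on each route, P(2.3 < X < 8.4): A: 0.190948; B: 0.390016; C: 0.328997.
By total probability, P(2.3 < X < 8.4) = 0.28·0.190948 + 0.49·0.390016 + 0.23·0.328997 = 0.320242.

0.320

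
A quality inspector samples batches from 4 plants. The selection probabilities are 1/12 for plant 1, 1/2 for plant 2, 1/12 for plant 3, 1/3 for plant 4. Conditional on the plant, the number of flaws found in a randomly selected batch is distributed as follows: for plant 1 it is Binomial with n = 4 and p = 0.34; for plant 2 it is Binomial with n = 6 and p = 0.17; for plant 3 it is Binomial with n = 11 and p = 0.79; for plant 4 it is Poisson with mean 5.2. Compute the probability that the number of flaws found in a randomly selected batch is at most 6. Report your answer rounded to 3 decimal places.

Conditional on each plant, P(X ≤ 6): 1: 1; 2: 1; 3: 0.0607111; 4: 0.732393.
By total probability, P(X ≤ 6) = 0.0833333·1 + 0.5·1 + 0.0833333·0.0607111 + 0.333333·0.732393 = 0.832524.

0.833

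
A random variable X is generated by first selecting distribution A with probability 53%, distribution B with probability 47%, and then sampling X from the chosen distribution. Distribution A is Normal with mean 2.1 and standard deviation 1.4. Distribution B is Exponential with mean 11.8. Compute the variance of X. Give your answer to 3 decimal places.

89.919

Per component, A: μ=2.1, E[X²]=6.37; B: μ=11.8, E[X²]=278.48.
E[X] = 0.53·2.1 + 0.47·11.8 = 6.659.
E[X²] = 0.53·6.37 + 0.47·278.48 = 134.262.
Var(X) = E[X²] − (E[X])² = 134.262 − 44.3423 = 89.9194.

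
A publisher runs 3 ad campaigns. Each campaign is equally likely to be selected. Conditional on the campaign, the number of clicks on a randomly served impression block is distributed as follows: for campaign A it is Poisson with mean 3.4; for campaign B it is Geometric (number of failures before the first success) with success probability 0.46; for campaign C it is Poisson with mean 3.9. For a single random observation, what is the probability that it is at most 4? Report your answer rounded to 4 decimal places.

Conditional on each campaign, P(X ≤ 4): A: 0.744182; B: 0.954083; C: 0.648365.
By total probability, P(X ≤ 4) = 0.333333·0.744182 + 0.333333·0.954083 + 0.333333·0.648365 = 0.78221.

0.7822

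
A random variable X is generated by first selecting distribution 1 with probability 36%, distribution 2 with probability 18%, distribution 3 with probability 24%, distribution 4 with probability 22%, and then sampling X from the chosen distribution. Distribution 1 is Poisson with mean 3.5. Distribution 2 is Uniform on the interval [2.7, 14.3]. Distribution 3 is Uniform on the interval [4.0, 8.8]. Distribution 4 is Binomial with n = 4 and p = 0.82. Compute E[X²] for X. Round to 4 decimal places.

For each component E[X²] = Var + (mean)², giving 1: 15.75; 2: 83.4633; 3: 42.88; 4: 11.3488.
Overall E[X²] = 0.36·15.75 + 0.18·83.4633 + 0.24·42.88 + 0.22·11.3488 = 33.4813.

33.4813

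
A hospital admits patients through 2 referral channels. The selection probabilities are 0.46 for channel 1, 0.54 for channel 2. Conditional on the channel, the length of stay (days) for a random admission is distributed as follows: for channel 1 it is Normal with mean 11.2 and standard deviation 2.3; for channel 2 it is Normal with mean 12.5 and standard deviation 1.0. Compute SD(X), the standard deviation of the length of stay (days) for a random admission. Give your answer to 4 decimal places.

Per component, 1: μ=11.2, E[X²]=130.73; 2: μ=12.5, E[X²]=157.25.
E[X] = 0.46·11.2 + 0.54·12.5 = 11.902.
E[X²] = 0.46·130.73 + 0.54·157.25 = 145.051.
Var(X) = E[X²] − (E[X])² = 145.051 − 141.658 = 3.3932.
SD(X) = √3.3932 = 1.84206.

1.8421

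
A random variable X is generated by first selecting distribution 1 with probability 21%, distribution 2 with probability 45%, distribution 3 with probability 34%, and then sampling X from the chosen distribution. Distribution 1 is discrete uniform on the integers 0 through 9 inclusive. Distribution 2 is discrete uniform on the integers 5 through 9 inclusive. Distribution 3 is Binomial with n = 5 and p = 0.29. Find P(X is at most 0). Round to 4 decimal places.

Conditional on each component, P(X ≤ 0): 1: 0.1; 2: 0; 3: 0.180423.
By total probability, P(X ≤ 0) = 0.21·0.1 + 0.45·0 + 0.34·0.180423 = 0.0823438.

0.0823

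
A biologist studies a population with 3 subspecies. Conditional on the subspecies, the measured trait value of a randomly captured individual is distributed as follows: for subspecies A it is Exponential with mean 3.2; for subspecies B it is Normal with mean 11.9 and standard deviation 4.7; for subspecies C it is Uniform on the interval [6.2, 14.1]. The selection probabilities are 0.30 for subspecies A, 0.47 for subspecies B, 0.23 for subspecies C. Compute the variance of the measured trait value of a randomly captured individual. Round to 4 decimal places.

Per component, A: μ=3.2, E[X²]=20.48; B: μ=11.9, E[X²]=163.7; C: μ=10.15, E[X²]=108.223.
E[X] = 0.3·3.2 + 0.47·11.9 + 0.23·10.15 = 8.8875.
E[X²] = 0.3·20.48 + 0.47·163.7 + 0.23·108.223 = 107.974.
Var(X) = E[X²] − (E[X])² = 107.974 − 78.9877 = 28.9867.

28.9867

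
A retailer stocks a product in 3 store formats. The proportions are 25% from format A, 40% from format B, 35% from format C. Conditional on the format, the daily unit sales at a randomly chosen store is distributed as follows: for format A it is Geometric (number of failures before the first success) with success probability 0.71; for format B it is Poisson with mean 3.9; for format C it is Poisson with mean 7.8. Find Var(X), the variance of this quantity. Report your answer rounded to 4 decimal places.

12.5629

Per component, A: μ=0.408451, E[X²]=0.742115; B: μ=3.9, E[X²]=19.11; C: μ=7.8, E[X²]=68.64.
E[X] = 0.25·0.408451 + 0.4·3.9 + 0.35·7.8 = 4.39211.
E[X²] = 0.25·0.742115 + 0.4·19.11 + 0.35·68.64 = 31.8535.
Var(X) = E[X²] − (E[X])² = 31.8535 − 19.2907 = 12.5629.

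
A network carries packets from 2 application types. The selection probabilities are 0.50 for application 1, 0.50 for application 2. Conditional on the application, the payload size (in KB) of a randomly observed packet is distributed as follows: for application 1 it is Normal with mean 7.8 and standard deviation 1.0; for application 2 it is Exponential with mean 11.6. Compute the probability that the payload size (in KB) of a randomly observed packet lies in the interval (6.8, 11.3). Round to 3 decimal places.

Conditional on each application, P(6.8 < X < 11.3): 1: 0.841112; 2: 0.178916.
By total probability, P(6.8 < X < 11.3) = 0.5·0.841112 + 0.5·0.178916 = 0.510014.

0.510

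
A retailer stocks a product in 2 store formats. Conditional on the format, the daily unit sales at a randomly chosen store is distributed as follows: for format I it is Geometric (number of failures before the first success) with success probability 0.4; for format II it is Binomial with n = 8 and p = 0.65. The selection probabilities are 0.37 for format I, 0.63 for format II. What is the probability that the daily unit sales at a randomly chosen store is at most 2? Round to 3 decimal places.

Conditional on each format, P(X ≤ 2): I: 0.784; II: 0.0253175.
By total probability, P(X ≤ 2) = 0.37·0.784 + 0.63·0.0253175 = 0.30603.

0.306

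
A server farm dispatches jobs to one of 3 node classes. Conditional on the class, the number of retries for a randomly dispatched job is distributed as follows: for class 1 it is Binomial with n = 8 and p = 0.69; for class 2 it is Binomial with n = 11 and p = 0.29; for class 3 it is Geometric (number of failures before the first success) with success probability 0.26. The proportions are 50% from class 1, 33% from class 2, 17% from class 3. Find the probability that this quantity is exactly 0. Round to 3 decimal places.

Conditional on each class, P(X = 0): 1: 8.52891e-05; 2: 0.0231122; 3: 0.26.
By total probability, P(X = 0) = 0.5·8.52891e-05 + 0.33·0.0231122 + 0.17·0.26 = 0.0518697.

0.052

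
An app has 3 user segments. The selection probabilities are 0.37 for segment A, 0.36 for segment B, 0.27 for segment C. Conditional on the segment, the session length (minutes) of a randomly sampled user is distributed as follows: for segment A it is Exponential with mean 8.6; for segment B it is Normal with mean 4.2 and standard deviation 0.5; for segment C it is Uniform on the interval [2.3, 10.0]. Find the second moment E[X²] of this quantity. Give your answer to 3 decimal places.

For each component E[X²] = Var + (mean)², giving A: 147.92; B: 17.89; C: 42.7633.
Overall E[X²] = 0.37·147.92 + 0.36·17.89 + 0.27·42.7633 = 72.7169.

72.717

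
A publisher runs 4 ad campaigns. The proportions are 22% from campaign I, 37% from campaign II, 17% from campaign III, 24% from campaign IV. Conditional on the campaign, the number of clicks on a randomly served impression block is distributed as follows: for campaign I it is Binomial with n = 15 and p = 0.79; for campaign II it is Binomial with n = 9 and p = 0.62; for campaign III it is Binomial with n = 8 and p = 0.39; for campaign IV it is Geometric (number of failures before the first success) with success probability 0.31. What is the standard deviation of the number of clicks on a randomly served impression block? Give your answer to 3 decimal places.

3.966

Per component, I: μ=11.85, E[X²]=142.911; II: μ=5.58, E[X²]=33.2568; III: μ=3.12, E[X²]=11.6376; IV: μ=2.22581, E[X²]=12.1342.
E[X] = 0.22·11.85 + 0.37·5.58 + 0.17·3.12 + 0.24·2.22581 = 5.73619.
E[X²] = 0.22·142.911 + 0.37·33.2568 + 0.17·11.6376 + 0.24·12.1342 = 48.636.
Var(X) = E[X²] − (E[X])² = 48.636 − 32.9039 = 15.7321.
SD(X) = √15.7321 = 3.96637.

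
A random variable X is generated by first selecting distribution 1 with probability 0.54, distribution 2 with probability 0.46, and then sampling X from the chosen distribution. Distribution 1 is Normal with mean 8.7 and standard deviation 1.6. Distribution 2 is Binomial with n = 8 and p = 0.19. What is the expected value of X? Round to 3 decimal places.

Component means — 1: 8.7; 2: 1.52.
E[X] = 0.54·8.7 + 0.46·1.52 = 5.3972.

5.397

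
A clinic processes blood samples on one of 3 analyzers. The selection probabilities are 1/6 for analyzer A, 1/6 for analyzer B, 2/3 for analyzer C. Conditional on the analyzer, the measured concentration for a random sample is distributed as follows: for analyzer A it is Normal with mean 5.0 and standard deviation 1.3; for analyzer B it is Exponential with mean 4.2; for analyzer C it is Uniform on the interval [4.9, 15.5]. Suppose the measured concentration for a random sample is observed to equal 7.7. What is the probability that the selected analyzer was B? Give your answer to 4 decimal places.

0.0844

Likelihoods f(7.7 | ·): A: 0.0355041; B: 0.0380666; C: 0.0943396.
Posterior ∝ prior × likelihood. Numerator for B: 0.166667·0.0380666 = 0.00634443.
Normalizing constant: 0.166667·0.0355041 + 0.166667·0.0380666 + 0.666667·0.0943396 = 0.0751549.
P(B | observation) = 0.00634443 / 0.0751549 = 0.0844181.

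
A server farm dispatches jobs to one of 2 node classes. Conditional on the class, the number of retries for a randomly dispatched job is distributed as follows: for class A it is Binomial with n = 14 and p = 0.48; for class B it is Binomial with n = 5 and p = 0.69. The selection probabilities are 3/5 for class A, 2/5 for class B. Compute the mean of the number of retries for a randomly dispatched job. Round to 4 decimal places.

5.4120

Component means — A: 6.72; B: 3.45.
E[X] = 0.6·6.72 + 0.4·3.45 = 5.412.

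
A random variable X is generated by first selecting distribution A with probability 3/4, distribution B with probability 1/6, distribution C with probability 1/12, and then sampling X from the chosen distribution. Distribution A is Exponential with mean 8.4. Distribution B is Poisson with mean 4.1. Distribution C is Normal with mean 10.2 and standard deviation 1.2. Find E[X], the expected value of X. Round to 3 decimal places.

Component means — A: 8.4; B: 4.1; C: 10.2.
E[X] = 0.75·8.4 + 0.166667·4.1 + 0.0833333·10.2 = 7.83333.

7.833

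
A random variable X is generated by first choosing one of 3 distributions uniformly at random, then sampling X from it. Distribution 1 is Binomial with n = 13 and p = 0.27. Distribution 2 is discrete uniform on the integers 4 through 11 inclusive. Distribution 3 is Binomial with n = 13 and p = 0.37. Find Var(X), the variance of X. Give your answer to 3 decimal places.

6.375

Per component, 1: μ=3.51, E[X²]=14.8824; 2: μ=7.5, E[X²]=61.5; 3: μ=4.81, E[X²]=26.1664.
E[X] = 0.333333·3.51 + 0.333333·7.5 + 0.333333·4.81 = 5.27333.
E[X²] = 0.333333·14.8824 + 0.333333·61.5 + 0.333333·26.1664 = 34.1829.
Var(X) = E[X²] − (E[X])² = 34.1829 − 27.808 = 6.37489.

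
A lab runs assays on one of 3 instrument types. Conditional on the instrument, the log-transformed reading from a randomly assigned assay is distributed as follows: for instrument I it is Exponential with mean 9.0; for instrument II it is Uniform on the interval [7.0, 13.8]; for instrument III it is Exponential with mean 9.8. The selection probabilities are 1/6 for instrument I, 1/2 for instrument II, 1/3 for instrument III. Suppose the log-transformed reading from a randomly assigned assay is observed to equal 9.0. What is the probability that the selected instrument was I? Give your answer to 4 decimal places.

0.0725

Likelihoods f(9.0 | ·): I: 0.0408755; II: 0.147059; III: 0.0407317.
Posterior ∝ prior × likelihood. Numerator for I: 0.166667·0.0408755 = 0.00681258.
Normalizing constant: 0.166667·0.0408755 + 0.5·0.147059 + 0.333333·0.0407317 = 0.0939192.
P(I | observation) = 0.00681258 / 0.0939192 = 0.0725366.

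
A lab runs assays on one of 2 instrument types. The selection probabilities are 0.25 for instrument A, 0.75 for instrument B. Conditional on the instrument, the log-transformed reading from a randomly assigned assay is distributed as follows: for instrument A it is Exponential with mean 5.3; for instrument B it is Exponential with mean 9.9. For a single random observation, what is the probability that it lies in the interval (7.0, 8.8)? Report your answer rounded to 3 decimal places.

0.081

Conditional on each instrument, P(7.0 < X < 8.8): A: 0.0768665; B: 0.0819742.
By total probability, P(7.0 < X < 8.8) = 0.25·0.0768665 + 0.75·0.0819742 = 0.0806973.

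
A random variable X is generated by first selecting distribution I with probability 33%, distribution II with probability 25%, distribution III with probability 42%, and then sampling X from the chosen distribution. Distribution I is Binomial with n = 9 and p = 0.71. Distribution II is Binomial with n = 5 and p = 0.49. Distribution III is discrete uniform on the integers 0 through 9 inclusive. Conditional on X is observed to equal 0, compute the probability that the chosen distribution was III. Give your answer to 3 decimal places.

Likelihoods P(X=0 | ·): I: 1.45071e-05; II: 0.0345025; III: 0.1.
Posterior ∝ prior × likelihood. Numerator for III: 0.42·0.1 = 0.042.
Normalizing constant: 0.33·1.45071e-05 + 0.25·0.0345025 + 0.42·0.1 = 0.0506304.
P(III | observation) = 0.042 / 0.0506304 = 0.829541.

0.830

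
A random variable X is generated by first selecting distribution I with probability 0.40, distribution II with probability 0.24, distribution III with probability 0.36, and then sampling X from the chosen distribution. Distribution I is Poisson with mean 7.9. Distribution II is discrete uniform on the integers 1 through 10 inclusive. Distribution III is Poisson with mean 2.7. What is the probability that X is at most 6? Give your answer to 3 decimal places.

0.627

Conditional on each component, P(X ≤ 6): I: 0.32574; II: 0.6; III: 0.979431.
By total probability, P(X ≤ 6) = 0.4·0.32574 + 0.24·0.6 + 0.36·0.979431 = 0.626891.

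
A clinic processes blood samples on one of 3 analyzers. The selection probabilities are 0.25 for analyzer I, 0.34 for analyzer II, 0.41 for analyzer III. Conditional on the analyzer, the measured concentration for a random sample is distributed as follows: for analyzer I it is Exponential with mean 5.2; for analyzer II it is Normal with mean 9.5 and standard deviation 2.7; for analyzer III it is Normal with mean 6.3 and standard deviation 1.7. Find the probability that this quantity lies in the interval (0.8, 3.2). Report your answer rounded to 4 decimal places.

0.0961

Conditional on each analyzer, P(0.8 < X < 3.2): I: 0.316971; II: 0.00917933; III: 0.033504.
By total probability, P(0.8 < X < 3.2) = 0.25·0.316971 + 0.34·0.00917933 + 0.41·0.033504 = 0.0961004.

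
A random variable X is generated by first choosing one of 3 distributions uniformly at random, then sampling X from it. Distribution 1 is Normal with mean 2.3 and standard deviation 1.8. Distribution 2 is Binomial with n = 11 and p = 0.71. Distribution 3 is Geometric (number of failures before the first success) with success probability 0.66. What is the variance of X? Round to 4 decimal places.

Per component, 1: μ=2.3, E[X²]=8.53; 2: μ=7.81, E[X²]=63.261; 3: μ=0.515152, E[X²]=1.04591.
E[X] = 0.333333·2.3 + 0.333333·7.81 + 0.333333·0.515152 = 3.54172.
E[X²] = 0.333333·8.53 + 0.333333·63.261 + 0.333333·1.04591 = 24.279.
Var(X) = E[X²] − (E[X])² = 24.279 − 12.5438 = 11.7352.

11.7352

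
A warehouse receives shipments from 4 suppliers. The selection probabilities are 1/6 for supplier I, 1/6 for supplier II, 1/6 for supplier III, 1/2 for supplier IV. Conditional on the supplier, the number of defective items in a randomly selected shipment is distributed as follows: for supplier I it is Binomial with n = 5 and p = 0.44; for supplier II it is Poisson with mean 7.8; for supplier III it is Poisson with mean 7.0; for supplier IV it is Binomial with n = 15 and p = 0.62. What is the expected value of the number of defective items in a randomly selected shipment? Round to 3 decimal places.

Component means — I: 2.2; II: 7.8; III: 7; IV: 9.3.
E[X] = 0.166667·2.2 + 0.166667·7.8 + 0.166667·7 + 0.5·9.3 = 7.48333.

7.483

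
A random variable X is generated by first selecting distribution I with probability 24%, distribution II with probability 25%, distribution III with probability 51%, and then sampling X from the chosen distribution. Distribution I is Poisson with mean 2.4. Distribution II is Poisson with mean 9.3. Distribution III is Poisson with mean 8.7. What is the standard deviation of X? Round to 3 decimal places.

3.886

Per component, I: μ=2.4, E[X²]=8.16; II: μ=9.3, E[X²]=95.79; III: μ=8.7, E[X²]=84.39.
E[X] = 0.24·2.4 + 0.25·9.3 + 0.51·8.7 = 7.338.
E[X²] = 0.24·8.16 + 0.25·95.79 + 0.51·84.39 = 68.9448.
Var(X) = E[X²] − (E[X])² = 68.9448 − 53.8462 = 15.0986.
SD(X) = √15.0986 = 3.88569.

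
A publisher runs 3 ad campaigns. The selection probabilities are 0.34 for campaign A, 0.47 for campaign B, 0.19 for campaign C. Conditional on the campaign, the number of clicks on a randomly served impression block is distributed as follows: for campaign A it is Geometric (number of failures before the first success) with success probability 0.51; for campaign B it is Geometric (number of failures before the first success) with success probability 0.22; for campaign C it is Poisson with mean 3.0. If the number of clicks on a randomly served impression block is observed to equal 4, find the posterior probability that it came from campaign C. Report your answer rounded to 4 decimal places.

Likelihoods P(X=4 | ·): A: 0.0294005; B: 0.0814331; C: 0.168031.
Posterior ∝ prior × likelihood. Numerator for C: 0.19·0.168031 = 0.031926.
Normalizing constant: 0.34·0.0294005 + 0.47·0.0814331 + 0.19·0.168031 = 0.0801957.
P(C | observation) = 0.031926 / 0.0801957 = 0.398101.

0.3981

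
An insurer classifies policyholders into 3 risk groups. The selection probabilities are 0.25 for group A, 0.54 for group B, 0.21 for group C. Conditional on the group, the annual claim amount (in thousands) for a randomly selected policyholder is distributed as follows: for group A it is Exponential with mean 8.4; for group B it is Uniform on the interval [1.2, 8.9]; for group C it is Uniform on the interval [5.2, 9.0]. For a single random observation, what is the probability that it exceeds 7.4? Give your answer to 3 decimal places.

0.297

Conditional on each group, P(X > 7.4): A: 0.414388; B: 0.194805; C: 0.421053.
By total probability, P(X > 7.4) = 0.25·0.414388 + 0.54·0.194805 + 0.21·0.421053 = 0.297213.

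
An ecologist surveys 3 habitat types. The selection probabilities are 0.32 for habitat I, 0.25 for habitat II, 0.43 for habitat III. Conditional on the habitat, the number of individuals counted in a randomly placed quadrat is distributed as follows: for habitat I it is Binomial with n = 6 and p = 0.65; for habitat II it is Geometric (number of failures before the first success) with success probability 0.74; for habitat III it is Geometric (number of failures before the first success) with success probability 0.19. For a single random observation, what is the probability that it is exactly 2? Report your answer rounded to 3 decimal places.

0.097

Conditional on each habitat, P(X = 2): I: 0.0951021; II: 0.050024; III: 0.124659.
By total probability, P(X = 2) = 0.32·0.0951021 + 0.25·0.050024 + 0.43·0.124659 = 0.096542.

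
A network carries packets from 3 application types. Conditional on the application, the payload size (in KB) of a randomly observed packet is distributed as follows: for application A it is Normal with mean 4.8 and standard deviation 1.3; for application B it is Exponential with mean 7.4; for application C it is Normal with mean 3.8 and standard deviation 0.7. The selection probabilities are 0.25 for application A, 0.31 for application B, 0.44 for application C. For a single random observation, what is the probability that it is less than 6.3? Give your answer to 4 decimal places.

0.8365

Conditional on each application, P(X < 6.3): A: 0.875718; B: 0.573162; C: 0.999822.
By total probability, P(X < 6.3) = 0.25·0.875718 + 0.31·0.573162 + 0.44·0.999822 = 0.836532.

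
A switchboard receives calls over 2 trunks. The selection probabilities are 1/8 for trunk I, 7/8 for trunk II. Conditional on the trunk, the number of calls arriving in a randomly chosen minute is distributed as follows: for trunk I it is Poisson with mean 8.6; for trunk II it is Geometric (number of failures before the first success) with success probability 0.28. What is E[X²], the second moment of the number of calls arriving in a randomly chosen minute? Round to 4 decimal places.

24.1414

For each component E[X²] = Var + (mean)², giving I: 82.56; II: 15.7959.
Overall E[X²] = 0.125·82.56 + 0.875·15.7959 = 24.1414.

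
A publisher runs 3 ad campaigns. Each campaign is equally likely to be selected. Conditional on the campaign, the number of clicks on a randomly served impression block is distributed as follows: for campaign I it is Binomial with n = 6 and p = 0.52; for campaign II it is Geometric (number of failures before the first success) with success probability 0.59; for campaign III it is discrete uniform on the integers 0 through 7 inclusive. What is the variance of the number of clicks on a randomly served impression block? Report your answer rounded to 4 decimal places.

4.1856

Per component, I: μ=3.12, E[X²]=11.232; II: μ=0.694915, E[X²]=1.66073; III: μ=3.5, E[X²]=17.5.
E[X] = 0.333333·3.12 + 0.333333·0.694915 + 0.333333·3.5 = 2.43831.
E[X²] = 0.333333·11.232 + 0.333333·1.66073 + 0.333333·17.5 = 10.1309.
Var(X) = E[X²] − (E[X])² = 10.1309 − 5.94533 = 4.18558.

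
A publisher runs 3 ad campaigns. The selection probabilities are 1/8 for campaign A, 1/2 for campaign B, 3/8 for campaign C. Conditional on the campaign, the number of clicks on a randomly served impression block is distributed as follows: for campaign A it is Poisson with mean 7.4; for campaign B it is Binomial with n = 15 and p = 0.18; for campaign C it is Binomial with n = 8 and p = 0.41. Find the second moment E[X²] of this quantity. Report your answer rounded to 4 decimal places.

For each component E[X²] = Var + (mean)², giving A: 62.16; B: 9.504; C: 12.6936.
Overall E[X²] = 0.125·62.16 + 0.5·9.504 + 0.375·12.6936 = 17.2821.

17.2821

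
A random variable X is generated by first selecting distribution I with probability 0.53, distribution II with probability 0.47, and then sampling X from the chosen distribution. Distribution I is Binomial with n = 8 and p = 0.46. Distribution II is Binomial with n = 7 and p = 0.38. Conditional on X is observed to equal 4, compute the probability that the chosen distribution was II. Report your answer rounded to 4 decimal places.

0.3666

Likelihoods P(X=4 | ·): I: 0.266504; II: 0.173931.
Posterior ∝ prior × likelihood. Numerator for II: 0.47·0.173931 = 0.0817477.
Normalizing constant: 0.53·0.266504 + 0.47·0.173931 = 0.222995.
P(II | observation) = 0.0817477 / 0.222995 = 0.36659.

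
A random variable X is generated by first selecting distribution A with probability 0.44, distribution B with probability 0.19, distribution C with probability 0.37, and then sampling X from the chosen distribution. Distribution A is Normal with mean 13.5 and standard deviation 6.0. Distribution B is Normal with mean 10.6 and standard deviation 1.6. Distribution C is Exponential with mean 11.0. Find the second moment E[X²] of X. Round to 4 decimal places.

For each component E[X²] = Var + (mean)², giving A: 218.25; B: 114.92; C: 242.
Overall E[X²] = 0.44·218.25 + 0.19·114.92 + 0.37·242 = 207.405.

207.4048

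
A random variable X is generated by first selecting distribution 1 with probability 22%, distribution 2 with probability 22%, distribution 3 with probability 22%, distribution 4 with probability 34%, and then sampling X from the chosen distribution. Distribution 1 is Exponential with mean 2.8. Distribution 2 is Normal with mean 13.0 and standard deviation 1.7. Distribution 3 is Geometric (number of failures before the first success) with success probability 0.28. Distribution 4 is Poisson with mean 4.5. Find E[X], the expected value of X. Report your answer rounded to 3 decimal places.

Component means — 1: 2.8; 2: 13; 3: 2.57143; 4: 4.5.
E[X] = 0.22·2.8 + 0.22·13 + 0.22·2.57143 + 0.34·4.5 = 5.57171.

5.572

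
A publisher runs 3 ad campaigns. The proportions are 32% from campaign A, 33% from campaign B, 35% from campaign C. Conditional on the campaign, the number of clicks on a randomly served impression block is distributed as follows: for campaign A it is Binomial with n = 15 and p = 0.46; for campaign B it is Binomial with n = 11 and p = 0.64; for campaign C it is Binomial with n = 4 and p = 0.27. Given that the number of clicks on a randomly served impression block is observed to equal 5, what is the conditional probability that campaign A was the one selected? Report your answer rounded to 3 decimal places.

0.539

Likelihoods P(X=5 | ·): A: 0.130401; B: 0.107983; C: 0.
Posterior ∝ prior × likelihood. Numerator for A: 0.32·0.130401 = 0.0417284.
Normalizing constant: 0.32·0.130401 + 0.33·0.107983 + 0.35·0 = 0.0773629.
P(A | observation) = 0.0417284 / 0.0773629 = 0.539385.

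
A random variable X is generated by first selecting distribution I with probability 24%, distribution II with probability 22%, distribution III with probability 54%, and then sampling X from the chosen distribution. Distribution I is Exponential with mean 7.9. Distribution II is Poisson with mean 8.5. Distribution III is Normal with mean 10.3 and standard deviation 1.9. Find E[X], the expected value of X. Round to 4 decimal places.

9.3280

Component means — I: 7.9; II: 8.5; III: 10.3.
E[X] = 0.24·7.9 + 0.22·8.5 + 0.54·10.3 = 9.328.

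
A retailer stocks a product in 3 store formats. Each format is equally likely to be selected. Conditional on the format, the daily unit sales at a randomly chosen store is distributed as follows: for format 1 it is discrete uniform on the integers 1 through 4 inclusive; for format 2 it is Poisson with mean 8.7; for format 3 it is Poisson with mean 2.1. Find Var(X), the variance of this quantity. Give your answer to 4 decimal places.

13.1456

Per component, 1: μ=2.5, E[X²]=7.5; 2: μ=8.7, E[X²]=84.39; 3: μ=2.1, E[X²]=6.51.
E[X] = 0.333333·2.5 + 0.333333·8.7 + 0.333333·2.1 = 4.43333.
E[X²] = 0.333333·7.5 + 0.333333·84.39 + 0.333333·6.51 = 32.8.
Var(X) = E[X²] − (E[X])² = 32.8 − 19.6544 = 13.1456.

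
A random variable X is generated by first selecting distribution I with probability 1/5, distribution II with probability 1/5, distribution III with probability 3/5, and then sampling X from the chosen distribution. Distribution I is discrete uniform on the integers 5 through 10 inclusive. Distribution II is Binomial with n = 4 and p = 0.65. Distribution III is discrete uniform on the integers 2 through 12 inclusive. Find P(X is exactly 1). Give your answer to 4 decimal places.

Conditional on each component, P(X = 1): I: 0; II: 0.111475; III: 0.
By total probability, P(X = 1) = 0.2·0 + 0.2·0.111475 + 0.6·0 = 0.022295.

0.0223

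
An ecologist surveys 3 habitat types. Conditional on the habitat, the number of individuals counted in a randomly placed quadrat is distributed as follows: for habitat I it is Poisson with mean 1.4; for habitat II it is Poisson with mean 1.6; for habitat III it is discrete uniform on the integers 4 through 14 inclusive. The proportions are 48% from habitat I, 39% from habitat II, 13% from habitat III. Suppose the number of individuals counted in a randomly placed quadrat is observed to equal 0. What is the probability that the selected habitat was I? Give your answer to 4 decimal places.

Likelihoods P(X=0 | ·): I: 0.246597; II: 0.201897; III: 0.
Posterior ∝ prior × likelihood. Numerator for I: 0.48·0.246597 = 0.118367.
Normalizing constant: 0.48·0.246597 + 0.39·0.201897 + 0.13·0 = 0.197106.
P(I | observation) = 0.118367 / 0.197106 = 0.600522.

0.6005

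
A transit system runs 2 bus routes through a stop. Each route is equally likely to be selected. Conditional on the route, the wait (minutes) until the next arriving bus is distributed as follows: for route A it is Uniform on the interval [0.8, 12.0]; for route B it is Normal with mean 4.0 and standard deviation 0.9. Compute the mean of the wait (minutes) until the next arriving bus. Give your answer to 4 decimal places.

5.2000

Component means — A: 6.4; B: 4.
E[X] = 0.5·6.4 + 0.5·4 = 5.2.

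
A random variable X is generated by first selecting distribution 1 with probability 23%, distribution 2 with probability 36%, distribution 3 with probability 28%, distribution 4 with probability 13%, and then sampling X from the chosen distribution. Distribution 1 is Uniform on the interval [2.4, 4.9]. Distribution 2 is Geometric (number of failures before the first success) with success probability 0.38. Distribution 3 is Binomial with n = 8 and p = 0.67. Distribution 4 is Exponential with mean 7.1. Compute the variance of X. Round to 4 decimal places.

Per component, 1: μ=3.65, E[X²]=13.8433; 2: μ=1.63158, E[X²]=6.95568; 3: μ=5.36, E[X²]=30.4984; 4: μ=7.1, E[X²]=100.82.
E[X] = 0.23·3.65 + 0.36·1.63158 + 0.28·5.36 + 0.13·7.1 = 3.85067.
E[X²] = 0.23·13.8433 + 0.36·6.95568 + 0.28·30.4984 + 0.13·100.82 = 27.3342.
Var(X) = E[X²] − (E[X])² = 27.3342 − 14.8276 = 12.5065.

12.5065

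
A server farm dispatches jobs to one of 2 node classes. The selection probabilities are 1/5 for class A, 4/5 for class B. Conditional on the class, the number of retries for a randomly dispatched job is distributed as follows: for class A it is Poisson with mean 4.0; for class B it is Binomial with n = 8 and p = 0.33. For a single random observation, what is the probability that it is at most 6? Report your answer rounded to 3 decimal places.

0.976

Conditional on each class, P(X ≤ 6): A: 0.889326; B: 0.997575.
By total probability, P(X ≤ 6) = 0.2·0.889326 + 0.8·0.997575 = 0.975925.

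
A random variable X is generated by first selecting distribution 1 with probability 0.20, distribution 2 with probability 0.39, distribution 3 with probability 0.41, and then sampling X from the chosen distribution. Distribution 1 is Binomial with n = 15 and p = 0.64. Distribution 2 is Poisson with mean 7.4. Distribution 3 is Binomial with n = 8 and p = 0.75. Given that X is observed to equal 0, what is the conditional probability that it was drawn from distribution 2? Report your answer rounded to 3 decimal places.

Likelihoods P(X=0 | ·): 1: 2.21074e-07; 2: 0.000611253; 3: 1.52588e-05.
Posterior ∝ prior × likelihood. Numerator for 2: 0.39·0.000611253 = 0.000238389.
Normalizing constant: 0.2·2.21074e-07 + 0.39·0.000611253 + 0.41·1.52588e-05 = 0.000244689.
P(2 | observation) = 0.000238389 / 0.000244689 = 0.974252.

0.974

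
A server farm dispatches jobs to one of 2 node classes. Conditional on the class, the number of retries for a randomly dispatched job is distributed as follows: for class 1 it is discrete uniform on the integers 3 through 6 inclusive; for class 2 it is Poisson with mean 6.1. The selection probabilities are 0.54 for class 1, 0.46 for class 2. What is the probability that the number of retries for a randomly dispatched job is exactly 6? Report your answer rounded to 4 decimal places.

Conditional on each class, P(X = 6): 1: 0.25; 2: 0.160491.
By total probability, P(X = 6) = 0.54·0.25 + 0.46·0.160491 = 0.208826.

0.2088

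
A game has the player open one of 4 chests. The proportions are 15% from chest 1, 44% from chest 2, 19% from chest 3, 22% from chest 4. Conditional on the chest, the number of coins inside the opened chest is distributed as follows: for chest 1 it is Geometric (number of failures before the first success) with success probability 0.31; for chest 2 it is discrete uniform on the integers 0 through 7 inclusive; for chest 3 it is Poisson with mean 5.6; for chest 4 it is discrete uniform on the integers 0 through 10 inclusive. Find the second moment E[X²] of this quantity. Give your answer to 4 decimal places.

24.2425

For each component E[X²] = Var + (mean)², giving 1: 12.1342; 2: 17.5; 3: 36.96; 4: 35.
Overall E[X²] = 0.15·12.1342 + 0.44·17.5 + 0.19·36.96 + 0.22·35 = 24.2425.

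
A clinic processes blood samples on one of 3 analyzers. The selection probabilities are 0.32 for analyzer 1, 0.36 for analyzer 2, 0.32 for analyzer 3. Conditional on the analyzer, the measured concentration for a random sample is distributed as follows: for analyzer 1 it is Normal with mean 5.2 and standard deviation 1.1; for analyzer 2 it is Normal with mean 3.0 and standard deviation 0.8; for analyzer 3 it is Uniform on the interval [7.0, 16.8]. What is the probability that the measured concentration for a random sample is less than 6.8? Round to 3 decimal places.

Conditional on each analyzer, P(X < 6.8): 1: 0.927102; 2: 0.999999; 3: 0.
By total probability, P(X < 6.8) = 0.32·0.927102 + 0.36·0.999999 + 0.32·0 = 0.656672.

0.657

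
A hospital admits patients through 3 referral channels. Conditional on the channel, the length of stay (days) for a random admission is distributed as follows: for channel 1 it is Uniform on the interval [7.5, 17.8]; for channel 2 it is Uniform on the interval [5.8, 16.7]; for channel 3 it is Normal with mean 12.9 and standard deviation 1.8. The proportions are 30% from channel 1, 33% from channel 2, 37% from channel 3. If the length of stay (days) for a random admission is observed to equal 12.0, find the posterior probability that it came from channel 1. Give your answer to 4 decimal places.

Likelihoods f(12.0 | ·): 1: 0.0970874; 2: 0.0917431; 3: 0.195592.
Posterior ∝ prior × likelihood. Numerator for 1: 0.3·0.0970874 = 0.0291262.
Normalizing constant: 0.3·0.0970874 + 0.33·0.0917431 + 0.37·0.195592 = 0.13177.
P(1 | observation) = 0.0291262 / 0.13177 = 0.221038.

0.2210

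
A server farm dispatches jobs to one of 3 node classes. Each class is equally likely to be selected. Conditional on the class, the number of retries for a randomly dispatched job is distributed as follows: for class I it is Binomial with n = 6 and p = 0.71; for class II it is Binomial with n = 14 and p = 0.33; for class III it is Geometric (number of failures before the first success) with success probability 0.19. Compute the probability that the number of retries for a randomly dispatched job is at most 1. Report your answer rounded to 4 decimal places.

Conditional on each class, P(X ≤ 1): I: 0.00933257; II: 0.029002; III: 0.3439.
By total probability, P(X ≤ 1) = 0.333333·0.00933257 + 0.333333·0.029002 + 0.333333·0.3439 = 0.127412.

0.1274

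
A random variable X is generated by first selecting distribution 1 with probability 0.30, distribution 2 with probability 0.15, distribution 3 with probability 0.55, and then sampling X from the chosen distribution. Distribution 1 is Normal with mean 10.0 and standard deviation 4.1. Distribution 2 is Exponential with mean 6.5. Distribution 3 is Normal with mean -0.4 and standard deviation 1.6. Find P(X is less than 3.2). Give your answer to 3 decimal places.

Conditional on each component, P(X < 3.2): 1: 0.0486046; 2: 0.388786; 3: 0.987776.
By total probability, P(X < 3.2) = 0.3·0.0486046 + 0.15·0.388786 + 0.55·0.987776 = 0.616176.

0.616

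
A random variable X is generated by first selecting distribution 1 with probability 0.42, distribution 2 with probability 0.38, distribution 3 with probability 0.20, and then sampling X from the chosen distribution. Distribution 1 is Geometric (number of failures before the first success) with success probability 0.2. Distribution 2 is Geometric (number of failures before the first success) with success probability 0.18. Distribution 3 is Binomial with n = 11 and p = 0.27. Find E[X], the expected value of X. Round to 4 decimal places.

4.0051

Component means — 1: 4; 2: 4.55556; 3: 2.97.
E[X] = 0.42·4 + 0.38·4.55556 + 0.2·2.97 = 4.00511.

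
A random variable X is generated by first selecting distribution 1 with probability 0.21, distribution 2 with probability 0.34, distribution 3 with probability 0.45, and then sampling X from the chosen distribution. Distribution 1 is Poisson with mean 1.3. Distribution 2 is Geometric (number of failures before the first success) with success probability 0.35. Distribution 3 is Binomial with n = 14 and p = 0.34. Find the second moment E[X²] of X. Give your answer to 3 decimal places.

For each component E[X²] = Var + (mean)², giving 1: 2.99; 2: 8.7551; 3: 25.7992.
Overall E[X²] = 0.21·2.99 + 0.34·8.7551 + 0.45·25.7992 = 15.2143.

15.214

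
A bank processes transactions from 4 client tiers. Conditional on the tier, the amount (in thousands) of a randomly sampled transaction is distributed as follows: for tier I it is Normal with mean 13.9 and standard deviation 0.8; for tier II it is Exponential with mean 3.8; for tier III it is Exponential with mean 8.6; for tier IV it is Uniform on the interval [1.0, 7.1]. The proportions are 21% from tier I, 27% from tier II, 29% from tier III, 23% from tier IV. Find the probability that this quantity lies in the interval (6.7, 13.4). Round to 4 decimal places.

0.1813

Conditional on each tier, P(6.7 < X < 13.4): I: 0.265986; II: 0.142089; III: 0.248305; IV: 0.0655738.
By total probability, P(6.7 < X < 13.4) = 0.21·0.265986 + 0.27·0.142089 + 0.29·0.248305 + 0.23·0.0655738 = 0.181312.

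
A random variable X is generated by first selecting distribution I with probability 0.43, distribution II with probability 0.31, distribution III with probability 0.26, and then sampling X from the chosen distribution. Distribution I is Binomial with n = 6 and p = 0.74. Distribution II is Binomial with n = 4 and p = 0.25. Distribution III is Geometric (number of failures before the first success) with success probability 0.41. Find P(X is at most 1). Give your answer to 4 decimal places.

Conditional on each component, P(X ≤ 1): I: 0.00558425; II: 0.738281; III: 0.6519.
By total probability, P(X ≤ 1) = 0.43·0.00558425 + 0.31·0.738281 + 0.26·0.6519 = 0.400762.

0.4008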